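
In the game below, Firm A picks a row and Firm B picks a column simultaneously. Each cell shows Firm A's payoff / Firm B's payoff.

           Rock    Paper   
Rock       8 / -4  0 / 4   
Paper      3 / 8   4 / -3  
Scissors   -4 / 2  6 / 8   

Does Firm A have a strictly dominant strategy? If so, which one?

No strictly dominant strategy

A strategy is strictly dominant if it gives Firm A a strictly higher payoff than every other strategy, against every choice by the opponent.
Rock is not dominant: against Paper, Paper gives 4 > 0.
Paper is not dominant: against Rock, Rock gives 8 > 3.
Scissors is not dominant: against Rock, Rock gives 8 > -4.
No single strategy is best against every opponent action.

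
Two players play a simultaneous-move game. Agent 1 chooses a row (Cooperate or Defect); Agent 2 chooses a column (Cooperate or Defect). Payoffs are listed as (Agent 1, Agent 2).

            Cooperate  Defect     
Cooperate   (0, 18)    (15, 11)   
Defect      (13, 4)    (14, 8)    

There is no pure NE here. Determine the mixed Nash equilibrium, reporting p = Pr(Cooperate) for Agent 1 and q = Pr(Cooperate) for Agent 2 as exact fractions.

p = 4/11, q = 1/14

Each player's mixing probability is pinned down by making the *other* player indifferent.
Agent 2 indifferent between Cooperate and Defect: p·18 + (1−p)·4 = p·11 + (1−p)·8 ⟹ 4 + 14p = 8 + 3p ⟹ p = 4/11.
Agent 1 indifferent between Cooperate and Defect: q·0 + (1−q)·15 = q·13 + (1−q)·14 ⟹ 15 + (-15)q = 14 + (-1)q ⟹ q = 1/14.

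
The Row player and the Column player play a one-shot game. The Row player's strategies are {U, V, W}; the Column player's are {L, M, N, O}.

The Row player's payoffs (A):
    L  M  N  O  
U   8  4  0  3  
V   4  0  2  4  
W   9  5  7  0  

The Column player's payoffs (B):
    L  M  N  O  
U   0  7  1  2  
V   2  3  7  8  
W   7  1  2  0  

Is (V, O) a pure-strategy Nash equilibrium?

Holding the Column player at O: the Row player gets 4 from V, versus 3 from U, 0 from W. No profitable deviation for the Row player.
Holding the Row player at V: the Column player gets 8 from O, versus 2 from L, 3 from M, 7 from N. No profitable deviation for the Column player either.

Yes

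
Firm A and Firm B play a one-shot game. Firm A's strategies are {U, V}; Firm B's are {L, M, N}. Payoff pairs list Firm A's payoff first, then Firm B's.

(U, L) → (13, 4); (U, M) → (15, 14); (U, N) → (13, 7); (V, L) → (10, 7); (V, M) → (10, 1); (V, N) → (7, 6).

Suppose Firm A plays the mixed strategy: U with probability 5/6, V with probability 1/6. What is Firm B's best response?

M

Compute Firm B's expected payoff from each pure strategy against the given mix.
L: (5/6)·4 + (1/6)·7 = 9/2
M: (5/6)·14 + (1/6)·1 = 71/6
N: (5/6)·7 + (1/6)·6 = 41/6
Highest expected payoff is 71/6, from M.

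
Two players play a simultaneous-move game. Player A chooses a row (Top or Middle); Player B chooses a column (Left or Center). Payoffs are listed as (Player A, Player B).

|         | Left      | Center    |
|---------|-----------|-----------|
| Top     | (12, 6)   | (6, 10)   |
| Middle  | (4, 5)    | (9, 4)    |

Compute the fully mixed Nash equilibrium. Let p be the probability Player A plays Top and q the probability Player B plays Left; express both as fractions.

Each player's mixing probability is pinned down by making the *other* player indifferent.
Player B indifferent between Left and Center: p·6 + (1−p)·5 = p·10 + (1−p)·4 ⟹ 5 + 1p = 4 + 6p ⟹ p = 1/5.
Player A indifferent between Top and Middle: q·12 + (1−q)·6 = q·4 + (1−q)·9 ⟹ 6 + 6q = 9 + (-5)q ⟹ q = 3/11.

p = 1/5, q = 3/11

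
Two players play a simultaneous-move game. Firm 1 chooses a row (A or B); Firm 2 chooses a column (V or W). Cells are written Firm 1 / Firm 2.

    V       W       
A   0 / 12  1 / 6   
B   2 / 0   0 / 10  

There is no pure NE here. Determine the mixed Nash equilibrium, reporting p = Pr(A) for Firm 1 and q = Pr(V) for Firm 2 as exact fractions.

Each player's mixing probability is pinned down by making the *other* player indifferent.
Firm 2 indifferent between V and W: p·12 + (1−p)·0 = p·6 + (1−p)·10 ⟹ 0 + 12p = 10 + (-4)p ⟹ p = 5/8.
Firm 1 indifferent between A and B: q·0 + (1−q)·1 = q·2 + (1−q)·0 ⟹ 1 + (-1)q = 0 + 2q ⟹ q = 1/3.

p = 5/8, q = 1/3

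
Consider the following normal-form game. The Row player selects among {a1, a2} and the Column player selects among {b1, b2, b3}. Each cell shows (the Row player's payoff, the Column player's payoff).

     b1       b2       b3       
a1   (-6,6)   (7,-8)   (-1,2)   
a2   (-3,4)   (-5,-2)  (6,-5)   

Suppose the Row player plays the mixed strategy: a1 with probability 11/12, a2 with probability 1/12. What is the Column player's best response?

The Column player's best reply maximizes expected payoff against the mix.
b1: (11/12)·6 + (1/12)·4 = 35/6
b2: (11/12)·(-8) + (1/12)·(-2) = -15/2
b3: (11/12)·2 + (1/12)·(-5) = 17/12
Highest expected payoff is 35/6, from b1.

b1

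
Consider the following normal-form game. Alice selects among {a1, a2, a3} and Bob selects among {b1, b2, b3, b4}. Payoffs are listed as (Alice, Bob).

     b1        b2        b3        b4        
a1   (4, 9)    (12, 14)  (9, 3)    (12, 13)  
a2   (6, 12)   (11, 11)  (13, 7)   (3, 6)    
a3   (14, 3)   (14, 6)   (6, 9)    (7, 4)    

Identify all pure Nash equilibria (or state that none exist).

None

Find each player's best response to every opponent strategy; NE are the intersections.
Alice's best responses — vs b1: a3 (payoff 14); vs b2: a3 (payoff 14); vs b3: a2 (payoff 13); vs b4: a1 (payoff 12).
Bob's best responses — vs a1: b2 (payoff 14); vs a2: b1 (payoff 12); vs a3: b3 (payoff 9).
No cell has both players best-responding. For instance, Alice's best reply to b1 is a3, but against a3 Bob prefers b3 over b1.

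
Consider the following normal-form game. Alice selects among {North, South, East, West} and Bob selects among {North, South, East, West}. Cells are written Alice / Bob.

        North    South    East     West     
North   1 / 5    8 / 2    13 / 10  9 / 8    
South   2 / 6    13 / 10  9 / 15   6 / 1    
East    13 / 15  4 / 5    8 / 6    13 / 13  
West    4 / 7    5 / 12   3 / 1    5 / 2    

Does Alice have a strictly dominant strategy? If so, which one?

A strategy is strictly dominant if it gives Alice a strictly higher payoff than every other strategy, against every choice by the opponent.
North is not dominant: against North, South gives 2 > 1.
South is not dominant: against North, East gives 13 > 2.
East is not dominant: against South, North gives 8 > 4.
West is not dominant: against North, East gives 13 > 4.
No single strategy is best against every opponent action.

None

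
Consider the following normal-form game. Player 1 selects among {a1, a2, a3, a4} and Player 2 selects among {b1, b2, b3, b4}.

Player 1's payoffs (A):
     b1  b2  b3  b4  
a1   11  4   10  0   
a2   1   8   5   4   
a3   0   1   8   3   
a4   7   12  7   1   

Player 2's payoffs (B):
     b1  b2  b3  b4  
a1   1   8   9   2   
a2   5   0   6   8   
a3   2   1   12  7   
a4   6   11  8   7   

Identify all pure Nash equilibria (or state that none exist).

(a1, b3), (a2, b4), and (a4, b2)

Find each player's best response to every opponent strategy; NE are the intersections.
Player 1's best responses — vs b1: a1 (payoff 11); vs b2: a4 (payoff 12); vs b3: a1 (payoff 10); vs b4: a2 (payoff 4).
Player 2's best responses — vs a1: b3 (payoff 9); vs a2: b4 (payoff 8); vs a3: b3 (payoff 12); vs a4: b2 (payoff 11).
Mutual best responses occur at (a1, b3), (a2, b4), and (a4, b2); at each, neither player gains by switching.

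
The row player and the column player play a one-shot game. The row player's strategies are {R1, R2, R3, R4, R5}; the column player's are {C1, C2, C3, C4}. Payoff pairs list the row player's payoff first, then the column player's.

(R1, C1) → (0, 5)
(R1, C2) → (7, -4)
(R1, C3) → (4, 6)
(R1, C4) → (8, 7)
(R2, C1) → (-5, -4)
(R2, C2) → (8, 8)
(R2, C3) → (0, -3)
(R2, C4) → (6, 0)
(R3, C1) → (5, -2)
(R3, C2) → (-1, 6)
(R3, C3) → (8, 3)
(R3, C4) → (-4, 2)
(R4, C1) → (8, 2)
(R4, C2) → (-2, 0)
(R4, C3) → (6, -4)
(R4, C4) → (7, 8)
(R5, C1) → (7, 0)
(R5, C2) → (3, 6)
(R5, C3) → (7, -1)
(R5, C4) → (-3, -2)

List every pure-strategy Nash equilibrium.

Check mutual best responses: a cell is a NE iff neither player can gain by unilaterally deviating.
The row player's best responses — vs C1: R4 (payoff 8); vs C2: R2 (payoff 8); vs C3: R3 (payoff 8); vs C4: R1 (payoff 8).
The column player's best responses — vs R1: C4 (payoff 7); vs R2: C2 (payoff 8); vs R3: C2 (payoff 6); vs R4: C4 (payoff 8); vs R5: C2 (payoff 6).
Mutual best responses occur at (R1, C4) and (R2, C2); at each, neither player gains by switching.

(R1, C4) and (R2, C2)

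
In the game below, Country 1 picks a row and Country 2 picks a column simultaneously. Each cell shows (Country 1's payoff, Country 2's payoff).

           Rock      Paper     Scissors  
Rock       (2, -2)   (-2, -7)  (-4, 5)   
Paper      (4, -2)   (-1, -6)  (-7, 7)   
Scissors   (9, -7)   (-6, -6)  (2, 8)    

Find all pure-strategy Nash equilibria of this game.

Find each player's best response to every opponent strategy; NE are the intersections.
Country 1's best responses — vs Rock: Scissors (payoff 9); vs Paper: Paper (payoff -1); vs Scissors: Scissors (payoff 2).
Country 2's best responses — vs Rock: Scissors (payoff 5); vs Paper: Scissors (payoff 7); vs Scissors: Scissors (payoff 8).
The only mutual best response is (Scissors, Scissors); neither player gains by switching there.

(Scissors, Scissors)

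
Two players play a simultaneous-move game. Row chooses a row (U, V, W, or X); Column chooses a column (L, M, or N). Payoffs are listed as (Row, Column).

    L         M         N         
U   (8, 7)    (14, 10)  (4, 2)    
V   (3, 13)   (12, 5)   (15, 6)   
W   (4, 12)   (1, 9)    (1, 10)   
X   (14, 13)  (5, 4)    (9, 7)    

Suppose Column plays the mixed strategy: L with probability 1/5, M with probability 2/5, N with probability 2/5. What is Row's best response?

V

Compute Row's expected payoff from each pure strategy against the given mix.
U: (1/5)·8 + (2/5)·14 + (2/5)·4 = 44/5
V: (1/5)·3 + (2/5)·12 + (2/5)·15 = 57/5
W: (1/5)·4 + (2/5)·1 + (2/5)·1 = 8/5
X: (1/5)·14 + (2/5)·5 + (2/5)·9 = 42/5
Highest expected payoff is 57/5, from V.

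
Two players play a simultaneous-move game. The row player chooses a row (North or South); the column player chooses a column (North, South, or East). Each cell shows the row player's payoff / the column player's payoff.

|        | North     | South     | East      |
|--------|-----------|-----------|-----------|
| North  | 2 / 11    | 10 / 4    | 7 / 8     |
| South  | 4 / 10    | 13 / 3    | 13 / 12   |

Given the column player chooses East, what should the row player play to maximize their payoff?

South

With the column player fixed at East, the row player's payoffs are: North → 7, South → 13.
The maximum is 13, achieved by South.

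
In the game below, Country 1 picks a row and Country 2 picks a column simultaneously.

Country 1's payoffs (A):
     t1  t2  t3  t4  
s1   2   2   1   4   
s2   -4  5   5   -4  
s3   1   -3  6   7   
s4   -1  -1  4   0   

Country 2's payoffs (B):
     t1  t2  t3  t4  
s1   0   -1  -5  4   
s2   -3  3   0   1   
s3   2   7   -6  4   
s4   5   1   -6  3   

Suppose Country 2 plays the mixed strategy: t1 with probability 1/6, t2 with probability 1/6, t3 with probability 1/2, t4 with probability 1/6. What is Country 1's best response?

Country 1's best reply maximizes expected payoff against the mix.
s1: (1/6)·2 + (1/6)·2 + (1/2)·1 + (1/6)·4 = 11/6
s2: (1/6)·(-4) + (1/6)·5 + (1/2)·5 + (1/6)·(-4) = 2
s3: (1/6)·1 + (1/6)·(-3) + (1/2)·6 + (1/6)·7 = 23/6
s4: (1/6)·(-1) + (1/6)·(-1) + (1/2)·4 + (1/6)·0 = 5/3
Highest expected payoff is 23/6, from s3.

s3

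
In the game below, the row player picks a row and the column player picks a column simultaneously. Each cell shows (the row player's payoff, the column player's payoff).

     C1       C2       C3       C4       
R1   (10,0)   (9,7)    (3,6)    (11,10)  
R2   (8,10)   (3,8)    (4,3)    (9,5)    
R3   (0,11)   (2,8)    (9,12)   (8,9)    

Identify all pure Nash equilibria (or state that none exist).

A profile is a Nash equilibrium when each player is best-responding to the other.
The row player's best responses — vs C1: R1 (payoff 10); vs C2: R1 (payoff 9); vs C3: R3 (payoff 9); vs C4: R1 (payoff 11).
The column player's best responses — vs R1: C4 (payoff 10); vs R2: C1 (payoff 10); vs R3: C3 (payoff 12).
Mutual best responses occur at (R1, C4) and (R3, C3); at each, neither player gains by switching.

(R1, C4) and (R3, C3)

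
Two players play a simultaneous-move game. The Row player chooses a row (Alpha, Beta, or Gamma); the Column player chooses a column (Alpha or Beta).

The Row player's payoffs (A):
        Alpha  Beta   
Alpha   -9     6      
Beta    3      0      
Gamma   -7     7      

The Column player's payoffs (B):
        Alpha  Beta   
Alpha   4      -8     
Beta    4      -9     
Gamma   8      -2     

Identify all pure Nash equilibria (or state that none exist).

A profile is a Nash equilibrium when each player is best-responding to the other.
The Row player's best responses — vs Alpha: Beta (payoff 3); vs Beta: Gamma (payoff 7).
The Column player's best responses — vs Alpha: Alpha (payoff 4); vs Beta: Alpha (payoff 4); vs Gamma: Alpha (payoff 8).
The only mutual best response is (Beta, Alpha); neither player gains by switching there.

(Beta, Alpha)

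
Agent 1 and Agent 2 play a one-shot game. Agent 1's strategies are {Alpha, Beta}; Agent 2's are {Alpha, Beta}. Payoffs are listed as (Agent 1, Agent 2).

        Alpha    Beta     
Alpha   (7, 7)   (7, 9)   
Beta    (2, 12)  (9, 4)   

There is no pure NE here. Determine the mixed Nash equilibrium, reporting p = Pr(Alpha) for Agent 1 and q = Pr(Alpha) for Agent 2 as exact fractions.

Each player's mixing probability is pinned down by making the *other* player indifferent.
Agent 2 indifferent between Alpha and Beta: p·7 + (1−p)·12 = p·9 + (1−p)·4 ⟹ 12 + (-5)p = 4 + 5p ⟹ p = 4/5.
Agent 1 indifferent between Alpha and Beta: q·7 + (1−q)·7 = q·2 + (1−q)·9 ⟹ 7 + 0q = 9 + (-7)q ⟹ q = 2/7.

p = 4/5, q = 2/7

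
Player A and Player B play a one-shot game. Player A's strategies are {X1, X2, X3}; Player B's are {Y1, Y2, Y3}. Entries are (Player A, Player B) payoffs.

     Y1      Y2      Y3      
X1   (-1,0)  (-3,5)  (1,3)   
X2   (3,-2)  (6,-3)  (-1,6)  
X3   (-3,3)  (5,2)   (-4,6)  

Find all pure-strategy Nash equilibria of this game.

Find each player's best response to every opponent strategy; NE are the intersections.
Player A's best responses — vs Y1: X2 (payoff 3); vs Y2: X2 (payoff 6); vs Y3: X1 (payoff 1).
Player B's best responses — vs X1: Y2 (payoff 5); vs X2: Y3 (payoff 6); vs X3: Y3 (payoff 6).
No cell has both players best-responding. For instance, Player A's best reply to Y3 is X1, but against X1 Player B prefers Y2 over Y3.

There is no pure-strategy Nash equilibrium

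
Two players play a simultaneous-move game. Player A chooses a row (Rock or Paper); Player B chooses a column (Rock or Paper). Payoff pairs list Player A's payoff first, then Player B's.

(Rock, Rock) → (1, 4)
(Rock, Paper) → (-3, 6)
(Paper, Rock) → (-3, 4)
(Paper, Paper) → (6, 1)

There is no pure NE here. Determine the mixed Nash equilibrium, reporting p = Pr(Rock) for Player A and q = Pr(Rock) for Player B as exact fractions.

In a mixed NE each player is indifferent between their pure strategies, so the opponent's mix sets the indifference.
Player B indifferent between Rock and Paper: p·4 + (1−p)·4 = p·6 + (1−p)·1 ⟹ 4 + 0p = 1 + 5p ⟹ p = 3/5.
Player A indifferent between Rock and Paper: q·1 + (1−q)·(-3) = q·(-3) + (1−q)·6 ⟹ (-3) + 4q = 6 + (-9)q ⟹ q = 9/13.

p = 3/5, q = 9/13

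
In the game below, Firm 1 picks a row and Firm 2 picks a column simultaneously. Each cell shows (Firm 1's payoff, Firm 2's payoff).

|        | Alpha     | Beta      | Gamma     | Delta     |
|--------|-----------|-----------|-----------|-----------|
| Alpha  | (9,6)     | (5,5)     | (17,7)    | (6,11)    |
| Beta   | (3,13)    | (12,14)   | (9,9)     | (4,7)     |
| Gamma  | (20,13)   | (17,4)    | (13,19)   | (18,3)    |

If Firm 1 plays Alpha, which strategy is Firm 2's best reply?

With Firm 1 fixed at Alpha, Firm 2's payoffs are: Alpha → 6, Beta → 5, Gamma → 7, Delta → 11.
The maximum is 11, achieved by Delta.

Delta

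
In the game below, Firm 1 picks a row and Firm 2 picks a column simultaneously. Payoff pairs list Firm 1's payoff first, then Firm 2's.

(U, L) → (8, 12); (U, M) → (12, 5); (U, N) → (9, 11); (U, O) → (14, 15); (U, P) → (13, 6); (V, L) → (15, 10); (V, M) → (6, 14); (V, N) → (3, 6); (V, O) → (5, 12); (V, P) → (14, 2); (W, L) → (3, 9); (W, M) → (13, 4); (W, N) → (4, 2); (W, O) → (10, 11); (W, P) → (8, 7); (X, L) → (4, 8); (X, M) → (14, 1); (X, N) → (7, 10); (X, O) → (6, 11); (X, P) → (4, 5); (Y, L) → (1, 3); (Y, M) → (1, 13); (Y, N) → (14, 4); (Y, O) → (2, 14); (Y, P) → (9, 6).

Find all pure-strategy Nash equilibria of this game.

(U, O)

Check mutual best responses: a cell is a NE iff neither player can gain by unilaterally deviating.
Firm 1's best responses — vs L: V (payoff 15); vs M: X (payoff 14); vs N: Y (payoff 14); vs O: U (payoff 14); vs P: V (payoff 14).
Firm 2's best responses — vs U: O (payoff 15); vs V: M (payoff 14); vs W: O (payoff 11); vs X: O (payoff 11); vs Y: O (payoff 14).
The only mutual best response is (U, O); neither player gains by switching there.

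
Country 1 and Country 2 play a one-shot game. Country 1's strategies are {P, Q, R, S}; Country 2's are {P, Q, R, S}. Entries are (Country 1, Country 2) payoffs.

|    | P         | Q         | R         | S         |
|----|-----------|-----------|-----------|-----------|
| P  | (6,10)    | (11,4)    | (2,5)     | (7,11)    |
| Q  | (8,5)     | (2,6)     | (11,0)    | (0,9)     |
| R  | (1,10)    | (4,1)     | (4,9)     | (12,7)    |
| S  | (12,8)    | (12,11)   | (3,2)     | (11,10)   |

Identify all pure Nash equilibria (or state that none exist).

(S, Q)

A profile is a Nash equilibrium when each player is best-responding to the other.
Country 1's best responses — vs P: S (payoff 12); vs Q: S (payoff 12); vs R: Q (payoff 11); vs S: R (payoff 12).
Country 2's best responses — vs P: S (payoff 11); vs Q: S (payoff 9); vs R: P (payoff 10); vs S: Q (payoff 11).
The only mutual best response is (S, Q); neither player gains by switching there.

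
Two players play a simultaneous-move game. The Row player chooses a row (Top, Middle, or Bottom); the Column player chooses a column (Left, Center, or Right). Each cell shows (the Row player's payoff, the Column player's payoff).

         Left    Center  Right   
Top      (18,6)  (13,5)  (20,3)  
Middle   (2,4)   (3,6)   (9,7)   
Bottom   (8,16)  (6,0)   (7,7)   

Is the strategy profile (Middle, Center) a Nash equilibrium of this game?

No

Holding the Column player at Center: the Row player gets 3 from Middle but could get 13 by switching to Top. The Row player has a profitable deviation.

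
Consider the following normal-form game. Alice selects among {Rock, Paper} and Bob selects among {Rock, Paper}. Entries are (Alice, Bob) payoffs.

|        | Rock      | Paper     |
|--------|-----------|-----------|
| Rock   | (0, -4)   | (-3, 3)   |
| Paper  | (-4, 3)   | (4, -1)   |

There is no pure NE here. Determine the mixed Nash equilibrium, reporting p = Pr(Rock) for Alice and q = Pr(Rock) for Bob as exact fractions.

Each player's mixing probability is pinned down by making the *other* player indifferent.
Bob indifferent between Rock and Paper: p·(-4) + (1−p)·3 = p·3 + (1−p)·(-1) ⟹ 3 + (-7)p = (-1) + 4p ⟹ p = 4/11.
Alice indifferent between Rock and Paper: q·0 + (1−q)·(-3) = q·(-4) + (1−q)·4 ⟹ (-3) + 3q = 4 + (-8)q ⟹ q = 7/11.

p = 4/11, q = 7/11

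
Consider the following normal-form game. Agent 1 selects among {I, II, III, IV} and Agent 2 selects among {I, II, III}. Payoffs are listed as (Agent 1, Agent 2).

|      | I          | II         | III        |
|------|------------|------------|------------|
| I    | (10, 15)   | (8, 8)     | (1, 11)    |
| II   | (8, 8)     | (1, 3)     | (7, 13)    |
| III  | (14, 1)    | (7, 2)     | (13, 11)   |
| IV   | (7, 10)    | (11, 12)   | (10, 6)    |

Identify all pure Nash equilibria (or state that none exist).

(III, III) and (IV, II)

Find each player's best response to every opponent strategy; NE are the intersections.
Agent 1's best responses — vs I: III (payoff 14); vs II: IV (payoff 11); vs III: III (payoff 13).
Agent 2's best responses — vs I: I (payoff 15); vs II: III (payoff 13); vs III: III (payoff 11); vs IV: II (payoff 12).
Mutual best responses occur at (III, III) and (IV, II); at each, neither player gains by switching.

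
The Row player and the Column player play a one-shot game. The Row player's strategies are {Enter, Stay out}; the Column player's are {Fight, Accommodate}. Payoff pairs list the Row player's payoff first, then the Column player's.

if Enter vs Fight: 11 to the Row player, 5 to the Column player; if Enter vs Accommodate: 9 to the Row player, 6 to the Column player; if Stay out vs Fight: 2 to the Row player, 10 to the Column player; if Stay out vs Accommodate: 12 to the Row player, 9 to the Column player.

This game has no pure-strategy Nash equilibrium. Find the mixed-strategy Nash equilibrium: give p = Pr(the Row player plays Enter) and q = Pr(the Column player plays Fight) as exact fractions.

Each player's mixing probability is pinned down by making the *other* player indifferent.
The Column player indifferent between Fight and Accommodate: p·5 + (1−p)·10 = p·6 + (1−p)·9 ⟹ 10 + (-5)p = 9 + (-3)p ⟹ p = 1/2.
The Row player indifferent between Enter and Stay out: q·11 + (1−q)·9 = q·2 + (1−q)·12 ⟹ 9 + 2q = 12 + (-10)q ⟹ q = 1/4.

p = 1/2, q = 1/4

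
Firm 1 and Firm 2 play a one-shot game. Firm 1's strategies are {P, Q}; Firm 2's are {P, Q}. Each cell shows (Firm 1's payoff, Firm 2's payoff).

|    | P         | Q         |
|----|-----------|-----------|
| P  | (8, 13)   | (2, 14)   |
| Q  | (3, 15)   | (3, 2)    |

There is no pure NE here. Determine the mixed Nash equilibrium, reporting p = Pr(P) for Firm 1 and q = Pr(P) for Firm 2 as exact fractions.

p = 13/14, q = 1/6

In a mixed NE each player is indifferent between their pure strategies, so the opponent's mix sets the indifference.
Firm 2 indifferent between P and Q: p·13 + (1−p)·15 = p·14 + (1−p)·2 ⟹ 15 + (-2)p = 2 + 12p ⟹ p = 13/14.
Firm 1 indifferent between P and Q: q·8 + (1−q)·2 = q·3 + (1−q)·3 ⟹ 2 + 6q = 3 + 0q ⟹ q = 1/6.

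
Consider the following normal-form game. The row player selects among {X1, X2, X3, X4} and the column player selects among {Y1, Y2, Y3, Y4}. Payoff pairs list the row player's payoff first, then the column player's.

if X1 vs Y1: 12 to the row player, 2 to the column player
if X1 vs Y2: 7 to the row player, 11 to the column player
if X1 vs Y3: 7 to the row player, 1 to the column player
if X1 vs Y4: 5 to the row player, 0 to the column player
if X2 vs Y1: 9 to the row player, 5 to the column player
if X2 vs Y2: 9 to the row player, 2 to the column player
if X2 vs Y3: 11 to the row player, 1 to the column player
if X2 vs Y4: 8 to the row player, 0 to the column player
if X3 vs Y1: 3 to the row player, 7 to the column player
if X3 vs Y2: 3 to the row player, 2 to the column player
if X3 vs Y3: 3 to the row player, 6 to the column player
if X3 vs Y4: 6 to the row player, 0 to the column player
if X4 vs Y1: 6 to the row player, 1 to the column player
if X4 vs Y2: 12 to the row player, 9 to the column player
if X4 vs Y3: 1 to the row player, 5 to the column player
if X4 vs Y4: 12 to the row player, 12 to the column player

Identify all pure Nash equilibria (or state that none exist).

A profile is a Nash equilibrium when each player is best-responding to the other.
The row player's best responses — vs Y1: X1 (payoff 12); vs Y2: X4 (payoff 12); vs Y3: X2 (payoff 11); vs Y4: X4 (payoff 12).
The column player's best responses — vs X1: Y2 (payoff 11); vs X2: Y1 (payoff 5); vs X3: Y1 (payoff 7); vs X4: Y4 (payoff 12).
The only mutual best response is (X4, Y4); neither player gains by switching there.

(X4, Y4)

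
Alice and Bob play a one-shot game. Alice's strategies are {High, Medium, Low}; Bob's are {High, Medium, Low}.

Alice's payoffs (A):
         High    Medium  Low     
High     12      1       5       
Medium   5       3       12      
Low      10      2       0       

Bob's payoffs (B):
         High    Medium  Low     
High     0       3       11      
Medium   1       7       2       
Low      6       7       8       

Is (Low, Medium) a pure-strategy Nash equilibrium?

Holding Bob at Medium: Alice gets 2 from Low but could get 3 by switching to Medium. Alice has a profitable deviation.

No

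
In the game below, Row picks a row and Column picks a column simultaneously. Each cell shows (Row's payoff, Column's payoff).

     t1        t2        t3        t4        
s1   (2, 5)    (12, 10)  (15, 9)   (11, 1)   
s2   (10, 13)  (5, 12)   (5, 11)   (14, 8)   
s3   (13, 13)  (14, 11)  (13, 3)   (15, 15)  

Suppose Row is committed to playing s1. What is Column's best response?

t2

With Row fixed at s1, Column's payoffs are: t1 → 5, t2 → 10, t3 → 9, t4 → 1.
The maximum is 10, achieved by t2.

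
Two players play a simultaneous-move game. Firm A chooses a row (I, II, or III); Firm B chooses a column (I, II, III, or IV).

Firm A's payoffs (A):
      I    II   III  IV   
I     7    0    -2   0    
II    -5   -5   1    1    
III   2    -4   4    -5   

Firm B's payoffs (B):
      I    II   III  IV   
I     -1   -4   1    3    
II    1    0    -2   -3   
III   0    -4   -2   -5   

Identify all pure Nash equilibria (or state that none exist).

Check mutual best responses: a cell is a NE iff neither player can gain by unilaterally deviating.
Firm A's best responses — vs I: I (payoff 7); vs II: I (payoff 0); vs III: III (payoff 4); vs IV: II (payoff 1).
Firm B's best responses — vs I: IV (payoff 3); vs II: I (payoff 1); vs III: I (payoff 0).
No cell has both players best-responding. For instance, Firm A's best reply to I is I, but against I Firm B prefers IV over I.

No pure-strategy Nash equilibrium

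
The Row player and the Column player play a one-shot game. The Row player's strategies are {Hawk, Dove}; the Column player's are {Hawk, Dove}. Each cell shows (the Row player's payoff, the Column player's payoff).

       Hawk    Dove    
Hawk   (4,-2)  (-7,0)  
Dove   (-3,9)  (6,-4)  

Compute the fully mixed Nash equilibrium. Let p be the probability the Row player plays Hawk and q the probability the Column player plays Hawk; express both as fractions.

Each player's mixing probability is pinned down by making the *other* player indifferent.
The Column player indifferent between Hawk and Dove: p·(-2) + (1−p)·9 = p·0 + (1−p)·(-4) ⟹ 9 + (-11)p = (-4) + 4p ⟹ p = 13/15.
The Row player indifferent between Hawk and Dove: q·4 + (1−q)·(-7) = q·(-3) + (1−q)·6 ⟹ (-7) + 11q = 6 + (-9)q ⟹ q = 13/20.

p = 13/15, q = 13/20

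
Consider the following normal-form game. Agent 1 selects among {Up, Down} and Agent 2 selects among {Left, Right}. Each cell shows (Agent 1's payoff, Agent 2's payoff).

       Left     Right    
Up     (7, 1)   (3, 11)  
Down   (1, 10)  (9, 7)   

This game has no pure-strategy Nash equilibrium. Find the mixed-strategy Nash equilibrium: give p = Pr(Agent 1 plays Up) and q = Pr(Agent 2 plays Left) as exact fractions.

p = 3/13, q = 1/2

Each player's mixing probability is pinned down by making the *other* player indifferent.
Agent 2 indifferent between Left and Right: p·1 + (1−p)·10 = p·11 + (1−p)·7 ⟹ 10 + (-9)p = 7 + 4p ⟹ p = 3/13.
Agent 1 indifferent between Up and Down: q·7 + (1−q)·3 = q·1 + (1−q)·9 ⟹ 3 + 4q = 9 + (-8)q ⟹ q = 1/2.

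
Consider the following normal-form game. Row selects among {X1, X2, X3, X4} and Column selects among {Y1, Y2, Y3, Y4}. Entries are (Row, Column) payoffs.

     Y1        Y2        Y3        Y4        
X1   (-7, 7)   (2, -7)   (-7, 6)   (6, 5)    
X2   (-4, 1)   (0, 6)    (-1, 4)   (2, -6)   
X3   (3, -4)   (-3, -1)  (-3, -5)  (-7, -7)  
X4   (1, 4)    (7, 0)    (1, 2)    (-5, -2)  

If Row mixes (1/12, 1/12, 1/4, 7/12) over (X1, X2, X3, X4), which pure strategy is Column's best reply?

Column's best reply maximizes expected payoff against the mix.
Y1: (1/12)·7 + (1/12)·1 + (1/4)·(-4) + (7/12)·4 = 2
Y2: (1/12)·(-7) + (1/12)·6 + (1/4)·(-1) + (7/12)·0 = -1/3
Y3: (1/12)·6 + (1/12)·4 + (1/4)·(-5) + (7/12)·2 = 3/4
Y4: (1/12)·5 + (1/12)·(-6) + (1/4)·(-7) + (7/12)·(-2) = -3
Highest expected payoff is 2, from Y1.

Y1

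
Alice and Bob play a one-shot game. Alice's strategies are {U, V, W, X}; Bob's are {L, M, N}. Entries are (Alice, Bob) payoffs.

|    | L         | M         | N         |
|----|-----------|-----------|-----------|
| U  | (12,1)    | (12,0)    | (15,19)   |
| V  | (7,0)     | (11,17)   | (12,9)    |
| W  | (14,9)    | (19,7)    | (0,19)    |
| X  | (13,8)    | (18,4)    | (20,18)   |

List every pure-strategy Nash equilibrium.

Find each player's best response to every opponent strategy; NE are the intersections.
Alice's best responses — vs L: W (payoff 14); vs M: W (payoff 19); vs N: X (payoff 20).
Bob's best responses — vs U: N (payoff 19); vs V: M (payoff 17); vs W: N (payoff 19); vs X: N (payoff 18).
The only mutual best response is (X, N); neither player gains by switching there.

(X, N)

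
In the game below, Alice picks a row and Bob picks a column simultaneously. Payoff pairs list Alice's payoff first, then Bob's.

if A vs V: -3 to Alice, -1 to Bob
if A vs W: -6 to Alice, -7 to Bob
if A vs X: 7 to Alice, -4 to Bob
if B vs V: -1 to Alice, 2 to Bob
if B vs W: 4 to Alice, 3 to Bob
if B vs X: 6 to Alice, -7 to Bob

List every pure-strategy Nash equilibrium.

Find each player's best response to every opponent strategy; NE are the intersections.
Alice's best responses — vs V: B (payoff -1); vs W: B (payoff 4); vs X: A (payoff 7).
Bob's best responses — vs A: V (payoff -1); vs B: W (payoff 3).
The only mutual best response is (B, W); neither player gains by switching there.

(B, W)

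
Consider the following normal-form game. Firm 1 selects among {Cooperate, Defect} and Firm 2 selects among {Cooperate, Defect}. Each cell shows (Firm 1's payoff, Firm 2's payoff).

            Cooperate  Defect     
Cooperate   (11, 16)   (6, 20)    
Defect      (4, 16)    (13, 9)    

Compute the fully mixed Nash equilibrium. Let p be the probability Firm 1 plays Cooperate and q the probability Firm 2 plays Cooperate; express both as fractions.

In a mixed NE each player is indifferent between their pure strategies, so the opponent's mix sets the indifference.
Firm 2 indifferent between Cooperate and Defect: p·16 + (1−p)·16 = p·20 + (1−p)·9 ⟹ 16 + 0p = 9 + 11p ⟹ p = 7/11.
Firm 1 indifferent between Cooperate and Defect: q·11 + (1−q)·6 = q·4 + (1−q)·13 ⟹ 6 + 5q = 13 + (-9)q ⟹ q = 1/2.

p = 7/11, q = 1/2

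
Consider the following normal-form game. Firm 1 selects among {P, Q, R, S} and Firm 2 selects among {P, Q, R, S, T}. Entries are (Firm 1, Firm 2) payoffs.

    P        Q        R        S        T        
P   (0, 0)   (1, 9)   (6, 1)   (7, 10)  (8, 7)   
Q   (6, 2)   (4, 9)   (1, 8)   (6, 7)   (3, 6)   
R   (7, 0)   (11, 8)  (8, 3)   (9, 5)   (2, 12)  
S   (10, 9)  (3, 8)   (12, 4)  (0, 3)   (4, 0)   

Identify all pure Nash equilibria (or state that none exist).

A profile is a Nash equilibrium when each player is best-responding to the other.
Firm 1's best responses — vs P: S (payoff 10); vs Q: R (payoff 11); vs R: S (payoff 12); vs S: R (payoff 9); vs T: P (payoff 8).
Firm 2's best responses — vs P: S (payoff 10); vs Q: Q (payoff 9); vs R: T (payoff 12); vs S: P (payoff 9).
The only mutual best response is (S, P); neither player gains by switching there.

(S, P)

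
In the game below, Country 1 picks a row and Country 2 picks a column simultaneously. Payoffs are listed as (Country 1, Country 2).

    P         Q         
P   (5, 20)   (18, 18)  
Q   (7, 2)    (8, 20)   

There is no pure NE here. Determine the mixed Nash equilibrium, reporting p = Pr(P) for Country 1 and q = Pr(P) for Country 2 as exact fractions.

p = 9/10, q = 5/6

In a mixed NE each player is indifferent between their pure strategies, so the opponent's mix sets the indifference.
Country 2 indifferent between P and Q: p·20 + (1−p)·2 = p·18 + (1−p)·20 ⟹ 2 + 18p = 20 + (-2)p ⟹ p = 9/10.
Country 1 indifferent between P and Q: q·5 + (1−q)·18 = q·7 + (1−q)·8 ⟹ 18 + (-13)q = 8 + (-1)q ⟹ q = 5/6.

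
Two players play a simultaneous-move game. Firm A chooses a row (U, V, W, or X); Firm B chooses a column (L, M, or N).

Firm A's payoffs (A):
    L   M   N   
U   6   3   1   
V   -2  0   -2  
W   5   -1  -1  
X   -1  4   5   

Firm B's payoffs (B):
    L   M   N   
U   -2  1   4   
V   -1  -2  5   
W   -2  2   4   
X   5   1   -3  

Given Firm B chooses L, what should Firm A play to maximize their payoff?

With Firm B fixed at L, Firm A's payoffs are: U → 6, V → -2, W → 5, X → -1.
The maximum is 6, achieved by U.

U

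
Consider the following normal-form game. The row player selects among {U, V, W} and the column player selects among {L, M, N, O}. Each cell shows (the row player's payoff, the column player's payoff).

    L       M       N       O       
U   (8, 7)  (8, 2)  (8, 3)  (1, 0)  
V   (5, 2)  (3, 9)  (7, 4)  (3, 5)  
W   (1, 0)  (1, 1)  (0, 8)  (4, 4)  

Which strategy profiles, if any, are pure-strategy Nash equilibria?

(U, L)

Check mutual best responses: a cell is a NE iff neither player can gain by unilaterally deviating.
The row player's best responses — vs L: U (payoff 8); vs M: U (payoff 8); vs N: U (payoff 8); vs O: W (payoff 4).
The column player's best responses — vs U: L (payoff 7); vs V: M (payoff 9); vs W: N (payoff 8).
The only mutual best response is (U, L); neither player gains by switching there.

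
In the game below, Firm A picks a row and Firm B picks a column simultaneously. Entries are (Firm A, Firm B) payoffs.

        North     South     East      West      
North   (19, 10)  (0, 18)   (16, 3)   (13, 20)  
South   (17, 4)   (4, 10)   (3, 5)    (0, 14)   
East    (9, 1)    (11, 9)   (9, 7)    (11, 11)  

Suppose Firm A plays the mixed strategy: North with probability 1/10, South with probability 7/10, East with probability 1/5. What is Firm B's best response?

Firm B's best reply maximizes expected payoff against the mix.
North: (1/10)·10 + (7/10)·4 + (1/5)·1 = 4
South: (1/10)·18 + (7/10)·10 + (1/5)·9 = 53/5
East: (1/10)·3 + (7/10)·5 + (1/5)·7 = 26/5
West: (1/10)·20 + (7/10)·14 + (1/5)·11 = 14
Highest expected payoff is 14, from West.

West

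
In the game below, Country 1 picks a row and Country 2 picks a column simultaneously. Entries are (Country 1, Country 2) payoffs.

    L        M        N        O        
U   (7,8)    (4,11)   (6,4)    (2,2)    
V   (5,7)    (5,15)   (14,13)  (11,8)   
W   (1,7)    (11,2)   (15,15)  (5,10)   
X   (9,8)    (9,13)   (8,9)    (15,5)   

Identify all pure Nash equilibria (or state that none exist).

(W, N)

Find each player's best response to every opponent strategy; NE are the intersections.
Country 1's best responses — vs L: X (payoff 9); vs M: W (payoff 11); vs N: W (payoff 15); vs O: X (payoff 15).
Country 2's best responses — vs U: M (payoff 11); vs V: M (payoff 15); vs W: N (payoff 15); vs X: M (payoff 13).
The only mutual best response is (W, N); neither player gains by switching there.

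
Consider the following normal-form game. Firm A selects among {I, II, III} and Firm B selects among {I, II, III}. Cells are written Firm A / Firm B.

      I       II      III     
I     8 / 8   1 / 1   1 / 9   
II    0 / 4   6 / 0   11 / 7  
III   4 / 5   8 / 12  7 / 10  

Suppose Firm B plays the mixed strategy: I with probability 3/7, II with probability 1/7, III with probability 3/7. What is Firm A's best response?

Firm A's best reply maximizes expected payoff against the mix.
I: (3/7)·8 + (1/7)·1 + (3/7)·1 = 4
II: (3/7)·0 + (1/7)·6 + (3/7)·11 = 39/7
III: (3/7)·4 + (1/7)·8 + (3/7)·7 = 41/7
Highest expected payoff is 41/7, from III.

III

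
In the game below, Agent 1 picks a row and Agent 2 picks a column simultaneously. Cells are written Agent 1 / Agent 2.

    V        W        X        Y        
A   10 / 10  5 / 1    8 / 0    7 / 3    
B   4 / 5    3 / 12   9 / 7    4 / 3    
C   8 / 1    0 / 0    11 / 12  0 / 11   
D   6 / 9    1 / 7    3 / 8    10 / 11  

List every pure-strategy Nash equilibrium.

(A, V), (C, X), and (D, Y)

Check mutual best responses: a cell is a NE iff neither player can gain by unilaterally deviating.
Agent 1's best responses — vs V: A (payoff 10); vs W: A (payoff 5); vs X: C (payoff 11); vs Y: D (payoff 10).
Agent 2's best responses — vs A: V (payoff 10); vs B: W (payoff 12); vs C: X (payoff 12); vs D: Y (payoff 11).
Mutual best responses occur at (A, V), (C, X), and (D, Y); at each, neither player gains by switching.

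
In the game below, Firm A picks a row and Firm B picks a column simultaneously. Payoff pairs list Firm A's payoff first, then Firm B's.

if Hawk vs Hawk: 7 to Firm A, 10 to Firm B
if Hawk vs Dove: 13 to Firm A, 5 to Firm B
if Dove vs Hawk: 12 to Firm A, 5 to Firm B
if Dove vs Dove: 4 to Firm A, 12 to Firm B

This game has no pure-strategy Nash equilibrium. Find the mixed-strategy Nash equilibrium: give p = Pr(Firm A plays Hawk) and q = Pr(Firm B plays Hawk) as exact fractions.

p = 7/12, q = 9/14

In a mixed NE each player is indifferent between their pure strategies, so the opponent's mix sets the indifference.
Firm B indifferent between Hawk and Dove: p·10 + (1−p)·5 = p·5 + (1−p)·12 ⟹ 5 + 5p = 12 + (-7)p ⟹ p = 7/12.
Firm A indifferent between Hawk and Dove: q·7 + (1−q)·13 = q·12 + (1−q)·4 ⟹ 13 + (-6)q = 4 + 8q ⟹ q = 9/14.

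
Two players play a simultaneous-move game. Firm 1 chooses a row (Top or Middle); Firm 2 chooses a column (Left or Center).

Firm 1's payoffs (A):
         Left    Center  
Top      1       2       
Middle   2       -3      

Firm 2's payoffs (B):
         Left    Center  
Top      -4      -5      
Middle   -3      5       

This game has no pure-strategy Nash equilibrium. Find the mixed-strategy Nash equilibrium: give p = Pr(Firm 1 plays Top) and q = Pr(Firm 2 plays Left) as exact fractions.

In a mixed NE each player is indifferent between their pure strategies, so the opponent's mix sets the indifference.
Firm 2 indifferent between Left and Center: p·(-4) + (1−p)·(-3) = p·(-5) + (1−p)·5 ⟹ (-3) + (-1)p = 5 + (-10)p ⟹ p = 8/9.
Firm 1 indifferent between Top and Middle: q·1 + (1−q)·2 = q·2 + (1−q)·(-3) ⟹ 2 + (-1)q = (-3) + 5q ⟹ q = 5/6.

p = 8/9, q = 5/6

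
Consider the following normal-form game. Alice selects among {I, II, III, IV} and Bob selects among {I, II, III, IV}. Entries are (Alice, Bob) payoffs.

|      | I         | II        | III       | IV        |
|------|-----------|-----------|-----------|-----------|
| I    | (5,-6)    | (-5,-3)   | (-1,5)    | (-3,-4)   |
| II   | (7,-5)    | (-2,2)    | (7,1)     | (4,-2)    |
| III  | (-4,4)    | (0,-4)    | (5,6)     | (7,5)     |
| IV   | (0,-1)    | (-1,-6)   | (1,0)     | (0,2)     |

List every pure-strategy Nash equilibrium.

There is no pure-strategy Nash equilibrium

Find each player's best response to every opponent strategy; NE are the intersections.
Alice's best responses — vs I: II (payoff 7); vs II: III (payoff 0); vs III: II (payoff 7); vs IV: III (payoff 7).
Bob's best responses — vs I: III (payoff 5); vs II: II (payoff 2); vs III: III (payoff 6); vs IV: IV (payoff 2).
No cell has both players best-responding. For instance, Alice's best reply to II is III, but against III Bob prefers III over II.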